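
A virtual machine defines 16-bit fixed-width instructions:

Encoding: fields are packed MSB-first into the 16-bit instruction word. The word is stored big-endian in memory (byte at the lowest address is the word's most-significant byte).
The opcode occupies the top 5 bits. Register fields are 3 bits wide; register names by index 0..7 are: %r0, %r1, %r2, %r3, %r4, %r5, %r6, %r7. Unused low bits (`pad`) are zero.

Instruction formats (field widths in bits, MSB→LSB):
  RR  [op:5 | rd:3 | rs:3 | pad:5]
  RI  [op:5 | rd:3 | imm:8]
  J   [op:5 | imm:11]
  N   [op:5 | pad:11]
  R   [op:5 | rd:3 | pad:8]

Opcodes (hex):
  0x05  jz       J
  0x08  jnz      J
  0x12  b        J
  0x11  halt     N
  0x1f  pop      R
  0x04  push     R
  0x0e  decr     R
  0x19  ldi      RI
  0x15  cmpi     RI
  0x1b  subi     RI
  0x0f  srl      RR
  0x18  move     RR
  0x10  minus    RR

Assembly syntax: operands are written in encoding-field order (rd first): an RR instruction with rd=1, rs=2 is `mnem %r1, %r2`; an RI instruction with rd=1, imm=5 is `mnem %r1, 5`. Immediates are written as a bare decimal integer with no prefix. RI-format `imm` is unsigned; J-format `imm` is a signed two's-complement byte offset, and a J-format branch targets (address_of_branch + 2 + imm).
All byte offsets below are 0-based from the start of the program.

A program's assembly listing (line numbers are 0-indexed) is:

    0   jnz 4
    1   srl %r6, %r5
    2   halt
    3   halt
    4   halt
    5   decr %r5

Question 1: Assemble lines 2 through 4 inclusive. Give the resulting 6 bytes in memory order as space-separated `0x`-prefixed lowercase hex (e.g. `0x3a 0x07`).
0x88 0x00 0x88 0x00 0x88 0x00

line 2 (halt): pack op=0x11:5|pad=0:11 = 0x8800; big→ 88 00
line 3 (halt): pack op=0x11:5|pad=0:11 = 0x8800; big→ 88 00
line 4 (halt): pack op=0x11:5|pad=0:11 = 0x8800; big→ 88 00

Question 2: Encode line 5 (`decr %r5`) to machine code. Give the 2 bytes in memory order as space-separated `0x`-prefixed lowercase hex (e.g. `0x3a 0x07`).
L5: decr op=0xe:5|rd=5:3|pad=0:8 ⇒ 0x7500 ⇒ big 75 00

0x75 0x00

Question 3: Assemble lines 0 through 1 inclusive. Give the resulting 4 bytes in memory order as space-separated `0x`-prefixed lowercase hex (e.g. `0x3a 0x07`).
line 0 (jnz): pack op=0x8:5|imm=4:11 = 0x4004; big→ 40 04
line 1 (srl): pack op=0xf:5|rd=6:3|rs=5:3|pad=0:5 = 0x7ea0; big→ 7e a0

0x40 0x04 0x7e 0xa0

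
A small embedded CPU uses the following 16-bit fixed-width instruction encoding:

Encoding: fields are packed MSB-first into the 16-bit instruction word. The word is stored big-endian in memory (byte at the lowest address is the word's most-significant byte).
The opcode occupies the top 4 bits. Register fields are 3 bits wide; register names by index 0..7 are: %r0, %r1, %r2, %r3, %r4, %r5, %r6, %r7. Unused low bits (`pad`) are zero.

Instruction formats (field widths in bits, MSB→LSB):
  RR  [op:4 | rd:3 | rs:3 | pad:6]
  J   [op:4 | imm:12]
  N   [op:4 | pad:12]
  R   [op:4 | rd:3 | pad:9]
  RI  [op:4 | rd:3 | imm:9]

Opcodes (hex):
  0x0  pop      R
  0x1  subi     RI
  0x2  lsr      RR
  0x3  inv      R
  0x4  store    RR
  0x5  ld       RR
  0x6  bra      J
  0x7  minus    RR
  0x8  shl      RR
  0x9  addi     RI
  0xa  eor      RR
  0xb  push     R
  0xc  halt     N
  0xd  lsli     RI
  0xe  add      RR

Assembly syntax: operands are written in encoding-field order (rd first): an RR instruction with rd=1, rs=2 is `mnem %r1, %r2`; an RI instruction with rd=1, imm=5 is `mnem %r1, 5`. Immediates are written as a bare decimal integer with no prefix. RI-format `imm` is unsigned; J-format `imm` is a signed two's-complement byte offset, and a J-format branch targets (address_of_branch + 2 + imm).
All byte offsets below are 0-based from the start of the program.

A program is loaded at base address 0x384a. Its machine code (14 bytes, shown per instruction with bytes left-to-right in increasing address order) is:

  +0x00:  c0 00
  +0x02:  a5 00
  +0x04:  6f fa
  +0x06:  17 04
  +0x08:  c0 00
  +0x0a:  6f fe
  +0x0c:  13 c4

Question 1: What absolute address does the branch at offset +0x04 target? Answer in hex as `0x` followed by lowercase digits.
0x384a

+0x04: 6f fa ⇒ word 0x6ffa (big)
  opcode bits[15:12]=0x6: bra/J
  [11:0] imm=4090 (s12→-6) = -6
  target = base 0x384a + off 0x04 + 2 + imm -6 = 0x384a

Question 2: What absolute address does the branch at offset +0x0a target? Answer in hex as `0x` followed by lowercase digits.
+0x0a: 6f fe ⇒ word 0x6ffe (big)
  op=0x6ffe>>12=0x6 ⇒ bra (J)
  imm@[11:0]=0xffe (s12→-2) ⇒ -2
  target = base 0x384a + off 0x0a + 2 + imm -2 = 0x3854

0x3854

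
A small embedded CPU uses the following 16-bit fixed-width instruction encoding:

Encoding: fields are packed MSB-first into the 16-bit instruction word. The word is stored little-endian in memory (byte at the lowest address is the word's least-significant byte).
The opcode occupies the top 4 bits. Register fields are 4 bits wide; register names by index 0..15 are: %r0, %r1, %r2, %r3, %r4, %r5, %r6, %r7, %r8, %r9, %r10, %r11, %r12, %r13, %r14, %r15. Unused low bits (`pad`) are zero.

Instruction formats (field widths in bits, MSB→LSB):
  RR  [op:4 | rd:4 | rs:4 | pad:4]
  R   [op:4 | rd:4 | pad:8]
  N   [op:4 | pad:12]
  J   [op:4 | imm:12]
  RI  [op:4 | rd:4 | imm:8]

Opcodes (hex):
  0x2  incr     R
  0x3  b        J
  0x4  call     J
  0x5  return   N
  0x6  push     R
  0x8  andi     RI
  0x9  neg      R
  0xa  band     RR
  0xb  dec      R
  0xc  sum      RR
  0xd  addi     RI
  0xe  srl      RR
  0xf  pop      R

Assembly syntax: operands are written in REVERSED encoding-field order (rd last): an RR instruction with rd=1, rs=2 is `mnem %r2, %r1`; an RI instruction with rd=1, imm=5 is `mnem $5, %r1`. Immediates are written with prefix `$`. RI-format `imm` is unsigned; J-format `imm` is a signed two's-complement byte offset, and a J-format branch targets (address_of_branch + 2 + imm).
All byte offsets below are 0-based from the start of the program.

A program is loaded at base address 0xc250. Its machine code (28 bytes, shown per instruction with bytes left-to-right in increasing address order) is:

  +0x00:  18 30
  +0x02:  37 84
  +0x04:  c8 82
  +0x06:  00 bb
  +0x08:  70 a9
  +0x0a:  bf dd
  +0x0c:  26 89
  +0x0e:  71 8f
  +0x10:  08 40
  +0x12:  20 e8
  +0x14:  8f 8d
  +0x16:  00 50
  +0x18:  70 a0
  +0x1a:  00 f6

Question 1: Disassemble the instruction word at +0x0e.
off 0x0e: read 71 8f as little → 0x8f71
  opcode bits[15:12]=0x8: andi/RI
  rd@[11:8]=0xf ⇒ %r15
  imm@[7:0]=0x71 ⇒ $113

andi $113, %r15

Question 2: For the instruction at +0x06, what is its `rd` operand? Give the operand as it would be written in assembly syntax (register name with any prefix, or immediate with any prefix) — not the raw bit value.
@+06  little-endian(00 bb) = 0xbb00
  opcode bits[15:12]=0xb: dec/R
  [11:8] rd=11 = %r11

%r11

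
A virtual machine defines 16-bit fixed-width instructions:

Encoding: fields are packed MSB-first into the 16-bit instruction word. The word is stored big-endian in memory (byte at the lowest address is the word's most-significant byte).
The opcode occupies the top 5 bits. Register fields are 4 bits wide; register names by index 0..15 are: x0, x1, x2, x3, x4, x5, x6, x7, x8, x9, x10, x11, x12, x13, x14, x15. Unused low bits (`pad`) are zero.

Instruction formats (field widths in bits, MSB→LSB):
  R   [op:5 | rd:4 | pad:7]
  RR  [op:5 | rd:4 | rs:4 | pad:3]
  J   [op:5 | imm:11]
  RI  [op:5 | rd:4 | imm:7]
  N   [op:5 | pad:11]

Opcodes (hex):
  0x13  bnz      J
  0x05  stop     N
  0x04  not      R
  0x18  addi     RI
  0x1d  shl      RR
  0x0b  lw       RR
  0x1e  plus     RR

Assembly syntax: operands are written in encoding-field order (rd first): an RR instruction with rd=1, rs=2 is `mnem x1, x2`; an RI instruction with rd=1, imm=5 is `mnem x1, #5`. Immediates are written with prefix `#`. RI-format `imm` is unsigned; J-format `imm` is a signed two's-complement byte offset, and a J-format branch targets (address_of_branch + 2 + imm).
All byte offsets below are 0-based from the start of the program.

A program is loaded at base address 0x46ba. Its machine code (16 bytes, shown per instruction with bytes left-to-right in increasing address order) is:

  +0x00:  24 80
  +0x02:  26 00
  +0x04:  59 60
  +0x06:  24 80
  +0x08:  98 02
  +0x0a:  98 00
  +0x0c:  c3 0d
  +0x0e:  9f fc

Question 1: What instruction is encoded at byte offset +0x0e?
@+0e  big-endian(9f fc) = 0x9ffc
  op=0x9ffc>>11=0x13 ⇒ bnz (J)
  [10:0] imm=2044 (s11→-4) = #-4

bnz #-4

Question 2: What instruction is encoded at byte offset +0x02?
@+02  big-endian(26 00) = 0x2600
  top 5b → 0x4 → not [R]
  [10:7] rd=12 = x12

not x12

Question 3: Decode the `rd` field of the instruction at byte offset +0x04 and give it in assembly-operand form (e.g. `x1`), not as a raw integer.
x2

[04] 59 60 → 0x5960
  opcode bits[15:11]=0xb: lw/RR
  rd: (w>>7)&0xf=0x2 → x2
  rs: (w>>3)&0xf=0xc → x12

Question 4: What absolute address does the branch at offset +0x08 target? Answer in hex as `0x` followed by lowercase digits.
+0x08: 98 02 ⇒ word 0x9802 (big)
  top 5b → 0x13 → bnz [J]
  imm: (w>>0)&0x7ff=0x2 → #2
  target = base 0x46ba + off 0x08 + 2 + imm 2 = 0x46c6

0x46c6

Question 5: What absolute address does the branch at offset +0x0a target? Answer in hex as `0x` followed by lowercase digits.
0x46c6

+0x0a: 98 00 ⇒ word 0x9800 (big)
  top 5b → 0x13 → bnz [J]
  imm@[10:0]=0x0 ⇒ #0
  target = base 0x46ba + off 0x0a + 2 + imm 0 = 0x46c6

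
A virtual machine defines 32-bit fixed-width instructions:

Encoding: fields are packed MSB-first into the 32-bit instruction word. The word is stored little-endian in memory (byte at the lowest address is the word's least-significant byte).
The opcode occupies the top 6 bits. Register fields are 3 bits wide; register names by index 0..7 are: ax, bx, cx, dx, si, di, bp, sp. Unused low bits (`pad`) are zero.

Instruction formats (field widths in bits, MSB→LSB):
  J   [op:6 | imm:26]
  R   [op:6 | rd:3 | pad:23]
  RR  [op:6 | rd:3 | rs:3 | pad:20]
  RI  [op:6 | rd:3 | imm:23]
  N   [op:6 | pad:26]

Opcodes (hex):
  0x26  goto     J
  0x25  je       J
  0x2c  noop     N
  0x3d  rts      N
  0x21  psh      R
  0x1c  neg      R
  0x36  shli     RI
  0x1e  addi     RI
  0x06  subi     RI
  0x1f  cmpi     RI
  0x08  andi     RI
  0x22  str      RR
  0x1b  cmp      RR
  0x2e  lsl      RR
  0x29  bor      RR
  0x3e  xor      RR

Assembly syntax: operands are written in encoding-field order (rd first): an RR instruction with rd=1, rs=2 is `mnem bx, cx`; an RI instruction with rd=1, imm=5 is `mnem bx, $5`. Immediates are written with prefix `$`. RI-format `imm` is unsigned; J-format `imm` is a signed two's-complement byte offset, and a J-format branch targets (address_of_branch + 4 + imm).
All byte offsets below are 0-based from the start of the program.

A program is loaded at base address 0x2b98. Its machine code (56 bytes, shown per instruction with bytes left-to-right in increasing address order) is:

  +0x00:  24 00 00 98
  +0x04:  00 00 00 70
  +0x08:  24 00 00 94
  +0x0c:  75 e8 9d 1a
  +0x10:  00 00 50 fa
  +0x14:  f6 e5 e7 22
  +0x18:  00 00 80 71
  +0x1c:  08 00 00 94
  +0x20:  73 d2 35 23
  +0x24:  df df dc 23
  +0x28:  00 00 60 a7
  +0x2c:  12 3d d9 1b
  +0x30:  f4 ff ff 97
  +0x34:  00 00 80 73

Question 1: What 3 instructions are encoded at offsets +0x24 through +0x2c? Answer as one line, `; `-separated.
andi sp, $6086623; bor bp, bp; subi sp, $5848338

@+24  little-endian(df df dc 23) = 0x23dcdfdf
  op=0x23dcdfdf>>26=0x8 ⇒ andi (RI)
  rd: (w>>23)&0x7=0x7 → sp
  imm: (w>>0)&0x7fffff=0x5cdfdf → $6086623
@+28  little-endian(00 00 60 a7) = 0xa7600000
  op=0xa7600000>>26=0x29 ⇒ bor (RR)
  rd: (w>>23)&0x7=0x6 → bp
  rs: (w>>20)&0x7=0x6 → bp
@+2c  little-endian(12 3d d9 1b) = 0x1bd93d12
  op=0x1bd93d12>>26=0x6 ⇒ subi (RI)
  rd: (w>>23)&0x7=0x7 → sp
  imm: (w>>0)&0x7fffff=0x593d12 → $5848338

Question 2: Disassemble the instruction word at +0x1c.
[1c] 08 00 00 94 → 0x94000008
  opcode bits[31:26]=0x25: je/J
  imm: (w>>0)&0x3ffffff=0x8 → $8

je $8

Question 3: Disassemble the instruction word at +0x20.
[20] 73 d2 35 23 → 0x2335d273
  top 6b → 0x8 → andi [RI]
  rd@[25:23]=0x6 ⇒ bp
  imm@[22:0]=0x35d273 ⇒ $3527283

andi bp, $3527283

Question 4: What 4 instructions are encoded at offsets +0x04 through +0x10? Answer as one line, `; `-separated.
@+04  little-endian(00 00 00 70) = 0x70000000
  op=0x70000000>>26=0x1c ⇒ neg (R)
  rd@[25:23]=0x0 ⇒ ax
@+08  little-endian(24 00 00 94) = 0x94000024
  op=0x94000024>>26=0x25 ⇒ je (J)
  imm@[25:0]=0x24 ⇒ $36
@+0c  little-endian(75 e8 9d 1a) = 0x1a9de875
  op=0x1a9de875>>26=0x6 ⇒ subi (RI)
  rd@[25:23]=0x5 ⇒ di
  imm@[22:0]=0x1de875 ⇒ $1960053
@+10  little-endian(00 00 50 fa) = 0xfa500000
  op=0xfa500000>>26=0x3e ⇒ xor (RR)
  rd@[25:23]=0x4 ⇒ si
  rs@[22:20]=0x5 ⇒ di

neg ax; je $36; subi di, $1960053; xor si, di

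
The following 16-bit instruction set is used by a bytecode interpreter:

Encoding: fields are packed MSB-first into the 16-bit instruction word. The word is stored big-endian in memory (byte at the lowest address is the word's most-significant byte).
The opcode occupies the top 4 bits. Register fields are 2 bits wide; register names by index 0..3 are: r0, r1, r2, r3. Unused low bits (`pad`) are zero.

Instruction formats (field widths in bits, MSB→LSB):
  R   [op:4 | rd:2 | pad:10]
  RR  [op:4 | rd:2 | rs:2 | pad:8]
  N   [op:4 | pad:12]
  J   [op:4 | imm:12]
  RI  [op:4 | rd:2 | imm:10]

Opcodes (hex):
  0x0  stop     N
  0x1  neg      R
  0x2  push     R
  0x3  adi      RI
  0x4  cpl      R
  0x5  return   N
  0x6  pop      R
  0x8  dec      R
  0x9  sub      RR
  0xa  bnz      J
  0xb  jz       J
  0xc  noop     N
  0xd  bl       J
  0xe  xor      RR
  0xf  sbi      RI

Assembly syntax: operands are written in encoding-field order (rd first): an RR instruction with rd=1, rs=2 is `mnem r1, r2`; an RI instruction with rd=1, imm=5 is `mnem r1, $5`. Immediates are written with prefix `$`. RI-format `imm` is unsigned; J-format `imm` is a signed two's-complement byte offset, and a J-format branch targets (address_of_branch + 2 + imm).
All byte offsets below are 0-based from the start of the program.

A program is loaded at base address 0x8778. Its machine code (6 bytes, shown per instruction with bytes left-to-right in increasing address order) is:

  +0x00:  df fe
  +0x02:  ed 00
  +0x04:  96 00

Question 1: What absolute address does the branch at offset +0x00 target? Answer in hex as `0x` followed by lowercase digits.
0x8778

@+00  big-endian(df fe) = 0xdffe
  opcode bits[15:12]=0xd: bl/J
  [11:0] imm=4094 (s12→-2) = $-2
  target = base 0x8778 + off 0x00 + 2 + imm -2 = 0x8778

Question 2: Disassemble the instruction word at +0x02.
xor r3, r1

+0x02: ed 00 ⇒ word 0xed00 (big)
  opcode bits[15:12]=0xe: xor/RR
  rd@[11:10]=0x3 ⇒ r3
  rs@[9:8]=0x1 ⇒ r1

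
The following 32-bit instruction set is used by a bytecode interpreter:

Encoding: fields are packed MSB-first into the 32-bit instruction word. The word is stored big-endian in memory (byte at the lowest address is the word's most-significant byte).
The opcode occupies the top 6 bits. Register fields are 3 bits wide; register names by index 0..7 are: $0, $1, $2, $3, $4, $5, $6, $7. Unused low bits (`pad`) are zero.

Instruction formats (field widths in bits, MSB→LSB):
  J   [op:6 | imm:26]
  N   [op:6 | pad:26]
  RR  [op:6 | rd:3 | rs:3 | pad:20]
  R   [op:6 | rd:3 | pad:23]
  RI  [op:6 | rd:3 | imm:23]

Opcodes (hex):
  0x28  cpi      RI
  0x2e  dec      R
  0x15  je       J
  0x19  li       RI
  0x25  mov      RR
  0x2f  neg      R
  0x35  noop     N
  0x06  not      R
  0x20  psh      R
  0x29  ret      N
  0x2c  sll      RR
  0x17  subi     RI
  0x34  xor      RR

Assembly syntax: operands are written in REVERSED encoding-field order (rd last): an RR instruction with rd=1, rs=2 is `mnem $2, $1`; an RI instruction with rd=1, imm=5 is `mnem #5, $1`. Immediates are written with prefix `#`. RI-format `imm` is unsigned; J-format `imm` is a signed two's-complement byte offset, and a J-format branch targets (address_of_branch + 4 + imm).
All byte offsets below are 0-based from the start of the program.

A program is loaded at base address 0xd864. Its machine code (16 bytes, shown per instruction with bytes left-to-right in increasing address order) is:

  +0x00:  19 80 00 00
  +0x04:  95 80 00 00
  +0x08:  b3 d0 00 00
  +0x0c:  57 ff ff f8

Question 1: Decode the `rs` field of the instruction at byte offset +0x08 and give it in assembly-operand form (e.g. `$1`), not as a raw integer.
@+08  big-endian(b3 d0 00 00) = 0xb3d00000
  opcode bits[31:26]=0x2c: sll/RR
  rd@[25:23]=0x7 ⇒ $7
  rs@[22:20]=0x5 ⇒ $5

$5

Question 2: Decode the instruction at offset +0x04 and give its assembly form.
mov $0, $3

[04] 95 80 00 00 → 0x95800000
  top 6b → 0x25 → mov [RR]
  [25:23] rd=3 = $3
  [22:20] rs=0 = $0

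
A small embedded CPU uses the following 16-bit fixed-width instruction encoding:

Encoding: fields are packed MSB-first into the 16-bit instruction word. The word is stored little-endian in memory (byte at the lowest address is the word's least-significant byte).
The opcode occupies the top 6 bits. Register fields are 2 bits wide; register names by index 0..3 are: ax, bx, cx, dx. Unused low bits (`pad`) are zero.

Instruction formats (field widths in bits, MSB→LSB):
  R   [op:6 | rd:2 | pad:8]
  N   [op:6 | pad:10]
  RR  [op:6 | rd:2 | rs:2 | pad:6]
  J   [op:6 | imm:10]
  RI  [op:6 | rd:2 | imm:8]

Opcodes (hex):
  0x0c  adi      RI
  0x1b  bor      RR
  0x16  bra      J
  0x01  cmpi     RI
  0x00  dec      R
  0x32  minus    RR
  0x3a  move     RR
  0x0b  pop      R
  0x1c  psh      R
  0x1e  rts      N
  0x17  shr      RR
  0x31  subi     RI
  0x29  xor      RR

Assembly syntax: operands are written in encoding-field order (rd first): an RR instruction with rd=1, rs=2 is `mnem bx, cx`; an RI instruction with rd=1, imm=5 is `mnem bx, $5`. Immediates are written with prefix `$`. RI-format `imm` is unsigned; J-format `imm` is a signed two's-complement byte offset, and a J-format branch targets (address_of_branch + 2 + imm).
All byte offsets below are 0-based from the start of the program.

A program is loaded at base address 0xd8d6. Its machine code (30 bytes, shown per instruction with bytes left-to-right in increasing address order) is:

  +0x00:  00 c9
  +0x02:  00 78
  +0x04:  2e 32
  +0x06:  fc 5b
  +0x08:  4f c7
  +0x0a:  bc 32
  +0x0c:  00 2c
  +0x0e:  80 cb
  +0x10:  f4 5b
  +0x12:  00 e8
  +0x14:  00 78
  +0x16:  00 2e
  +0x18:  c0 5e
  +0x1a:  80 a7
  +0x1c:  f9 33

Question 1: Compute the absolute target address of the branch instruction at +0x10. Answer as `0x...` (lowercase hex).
0xd8dc

+0x10: f4 5b ⇒ word 0x5bf4 (little)
  top 6b → 0x16 → bra [J]
  [9:0] imm=1012 (s10→-12) = $-12
  target = base 0xd8d6 + off 0x10 + 2 + imm -12 = 0xd8dc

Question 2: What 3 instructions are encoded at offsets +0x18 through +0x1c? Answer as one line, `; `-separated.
shr cx, dx; xor dx, cx; adi dx, $249

off 0x18: read c0 5e as little → 0x5ec0
  op=0x5ec0>>10=0x17 ⇒ shr (RR)
  [9:8] rd=2 = cx
  [7:6] rs=3 = dx
off 0x1a: read 80 a7 as little → 0xa780
  op=0xa780>>10=0x29 ⇒ xor (RR)
  [9:8] rd=3 = dx
  [7:6] rs=2 = cx
off 0x1c: read f9 33 as little → 0x33f9
  op=0x33f9>>10=0xc ⇒ adi (RI)
  [9:8] rd=3 = dx
  [7:0] imm=249 = $249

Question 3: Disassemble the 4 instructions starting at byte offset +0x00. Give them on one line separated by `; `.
+0x00: 00 c9 ⇒ word 0xc900 (little)
  opcode bits[15:10]=0x32: minus/RR
  rd@[9:8]=0x1 ⇒ bx
  rs@[7:6]=0x0 ⇒ ax
+0x02: 00 78 ⇒ word 0x7800 (little)
  opcode bits[15:10]=0x1e: rts/N
+0x04: 2e 32 ⇒ word 0x322e (little)
  opcode bits[15:10]=0xc: adi/RI
  rd@[9:8]=0x2 ⇒ cx
  imm@[7:0]=0x2e ⇒ $46
+0x06: fc 5b ⇒ word 0x5bfc (little)
  opcode bits[15:10]=0x16: bra/J
  imm@[9:0]=0x3fc (s10→-4) ⇒ $-4

minus bx, ax; rts; adi cx, $46; bra $-4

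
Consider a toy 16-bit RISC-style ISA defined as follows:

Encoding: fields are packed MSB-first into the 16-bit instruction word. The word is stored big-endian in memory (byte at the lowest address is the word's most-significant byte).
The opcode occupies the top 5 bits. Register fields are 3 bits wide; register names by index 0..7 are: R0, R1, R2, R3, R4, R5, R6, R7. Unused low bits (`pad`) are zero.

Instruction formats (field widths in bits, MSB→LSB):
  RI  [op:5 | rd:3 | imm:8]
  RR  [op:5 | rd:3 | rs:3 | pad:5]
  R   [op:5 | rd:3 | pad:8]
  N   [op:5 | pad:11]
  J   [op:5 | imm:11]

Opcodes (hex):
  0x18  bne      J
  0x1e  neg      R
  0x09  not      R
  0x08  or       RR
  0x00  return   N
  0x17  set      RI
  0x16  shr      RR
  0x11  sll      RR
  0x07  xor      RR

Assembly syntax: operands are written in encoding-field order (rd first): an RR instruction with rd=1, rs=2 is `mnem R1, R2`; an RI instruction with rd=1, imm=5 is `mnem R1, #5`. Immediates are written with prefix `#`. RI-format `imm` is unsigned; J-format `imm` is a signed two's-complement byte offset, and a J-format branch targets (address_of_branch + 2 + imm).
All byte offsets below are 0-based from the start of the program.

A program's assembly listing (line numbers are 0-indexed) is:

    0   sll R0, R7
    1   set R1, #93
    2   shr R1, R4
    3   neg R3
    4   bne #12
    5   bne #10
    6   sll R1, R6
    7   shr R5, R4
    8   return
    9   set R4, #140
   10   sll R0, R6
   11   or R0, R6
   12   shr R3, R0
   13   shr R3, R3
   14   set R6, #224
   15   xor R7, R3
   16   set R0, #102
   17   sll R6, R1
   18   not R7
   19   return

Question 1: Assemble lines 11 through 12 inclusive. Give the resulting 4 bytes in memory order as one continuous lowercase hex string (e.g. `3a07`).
11. or fields op=0x8:5|rd=0:3|rs=6:3|pad=0:5 → word 40c0h → 40 c0
12. shr fields op=0x16:5|rd=3:3|rs=0:3|pad=0:5 → word b300h → b3 00

40c0b300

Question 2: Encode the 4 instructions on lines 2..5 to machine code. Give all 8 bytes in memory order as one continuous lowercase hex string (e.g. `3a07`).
b180f300c00cc00a

L2: shr op=0x16:5|rd=1:3|rs=4:3|pad=0:5 ⇒ 0xb180 ⇒ big b1 80
L3: neg op=0x1e:5|rd=3:3|pad=0:8 ⇒ 0xf300 ⇒ big f3 00
L4: bne op=0x18:5|imm=12:11 ⇒ 0xc00c ⇒ big c0 0c
L5: bne op=0x18:5|imm=10:11 ⇒ 0xc00a ⇒ big c0 0a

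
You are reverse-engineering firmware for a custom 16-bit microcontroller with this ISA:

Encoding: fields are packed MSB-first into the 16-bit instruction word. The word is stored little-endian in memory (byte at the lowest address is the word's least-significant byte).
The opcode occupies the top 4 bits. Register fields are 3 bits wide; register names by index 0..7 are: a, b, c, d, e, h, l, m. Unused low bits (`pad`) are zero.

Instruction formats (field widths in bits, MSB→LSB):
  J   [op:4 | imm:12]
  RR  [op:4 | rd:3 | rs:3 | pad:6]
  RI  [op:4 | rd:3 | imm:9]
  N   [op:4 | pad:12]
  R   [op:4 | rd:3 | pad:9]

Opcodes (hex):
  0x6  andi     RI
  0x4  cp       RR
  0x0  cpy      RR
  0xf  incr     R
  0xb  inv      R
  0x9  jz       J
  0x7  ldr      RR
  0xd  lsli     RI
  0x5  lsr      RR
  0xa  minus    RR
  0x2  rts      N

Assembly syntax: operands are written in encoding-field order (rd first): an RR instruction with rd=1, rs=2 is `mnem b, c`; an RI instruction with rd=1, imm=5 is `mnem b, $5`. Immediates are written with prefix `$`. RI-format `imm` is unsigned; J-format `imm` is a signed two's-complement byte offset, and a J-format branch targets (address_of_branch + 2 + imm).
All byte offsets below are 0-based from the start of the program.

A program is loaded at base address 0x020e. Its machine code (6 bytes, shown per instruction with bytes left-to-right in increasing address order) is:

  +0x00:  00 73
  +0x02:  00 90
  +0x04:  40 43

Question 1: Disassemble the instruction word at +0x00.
ldr b, e

off 0x00: read 00 73 as little → 0x7300
  opcode bits[15:12]=0x7: ldr/RR
  rd: (w>>9)&0x7=0x1 → b
  rs: (w>>6)&0x7=0x4 → e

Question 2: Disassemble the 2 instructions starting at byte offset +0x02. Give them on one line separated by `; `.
[02] 00 90 → 0x9000
  opcode bits[15:12]=0x9: jz/J
  imm: (w>>0)&0xfff=0x0 → $0
[04] 40 43 → 0x4340
  opcode bits[15:12]=0x4: cp/RR
  rd: (w>>9)&0x7=0x1 → b
  rs: (w>>6)&0x7=0x5 → h

jz $0; cp b, h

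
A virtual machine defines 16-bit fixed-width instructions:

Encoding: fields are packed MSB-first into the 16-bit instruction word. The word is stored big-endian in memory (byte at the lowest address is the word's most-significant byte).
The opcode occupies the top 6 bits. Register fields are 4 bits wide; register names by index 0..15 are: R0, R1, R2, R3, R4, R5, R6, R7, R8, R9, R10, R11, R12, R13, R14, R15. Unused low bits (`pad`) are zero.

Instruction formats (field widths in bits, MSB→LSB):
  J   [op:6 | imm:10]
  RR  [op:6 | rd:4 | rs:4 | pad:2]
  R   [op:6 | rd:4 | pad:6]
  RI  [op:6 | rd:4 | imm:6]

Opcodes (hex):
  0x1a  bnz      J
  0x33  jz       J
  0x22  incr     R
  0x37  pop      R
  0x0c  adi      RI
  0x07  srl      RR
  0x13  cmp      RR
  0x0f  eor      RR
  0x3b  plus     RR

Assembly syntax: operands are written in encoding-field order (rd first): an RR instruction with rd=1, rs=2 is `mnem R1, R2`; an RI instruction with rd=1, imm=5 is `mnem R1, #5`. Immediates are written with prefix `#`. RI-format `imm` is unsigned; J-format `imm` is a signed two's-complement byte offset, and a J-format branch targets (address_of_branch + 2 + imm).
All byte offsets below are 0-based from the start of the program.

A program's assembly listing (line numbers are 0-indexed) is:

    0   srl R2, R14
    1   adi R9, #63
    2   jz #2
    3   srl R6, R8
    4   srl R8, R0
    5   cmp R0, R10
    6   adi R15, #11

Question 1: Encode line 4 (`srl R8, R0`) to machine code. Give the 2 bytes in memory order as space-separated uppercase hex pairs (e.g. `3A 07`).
line 4 (srl): pack op=0x7:6|rd=8:4|rs=0:4|pad=0:2 = 0x1e00; big→ 1e 00

1E 00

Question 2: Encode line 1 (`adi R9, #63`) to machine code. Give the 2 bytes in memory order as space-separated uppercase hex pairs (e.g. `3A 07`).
32 7F

line 1 (adi): pack op=0xc:6|rd=9:4|imm=63:6 = 0x327f; big→ 32 7f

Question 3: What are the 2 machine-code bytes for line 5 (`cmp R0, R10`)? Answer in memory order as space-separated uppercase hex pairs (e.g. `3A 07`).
4C 28

5. cmp fields op=0x13:6|rd=0:4|rs=10:4|pad=0:2 → word 4c28h → 4c 28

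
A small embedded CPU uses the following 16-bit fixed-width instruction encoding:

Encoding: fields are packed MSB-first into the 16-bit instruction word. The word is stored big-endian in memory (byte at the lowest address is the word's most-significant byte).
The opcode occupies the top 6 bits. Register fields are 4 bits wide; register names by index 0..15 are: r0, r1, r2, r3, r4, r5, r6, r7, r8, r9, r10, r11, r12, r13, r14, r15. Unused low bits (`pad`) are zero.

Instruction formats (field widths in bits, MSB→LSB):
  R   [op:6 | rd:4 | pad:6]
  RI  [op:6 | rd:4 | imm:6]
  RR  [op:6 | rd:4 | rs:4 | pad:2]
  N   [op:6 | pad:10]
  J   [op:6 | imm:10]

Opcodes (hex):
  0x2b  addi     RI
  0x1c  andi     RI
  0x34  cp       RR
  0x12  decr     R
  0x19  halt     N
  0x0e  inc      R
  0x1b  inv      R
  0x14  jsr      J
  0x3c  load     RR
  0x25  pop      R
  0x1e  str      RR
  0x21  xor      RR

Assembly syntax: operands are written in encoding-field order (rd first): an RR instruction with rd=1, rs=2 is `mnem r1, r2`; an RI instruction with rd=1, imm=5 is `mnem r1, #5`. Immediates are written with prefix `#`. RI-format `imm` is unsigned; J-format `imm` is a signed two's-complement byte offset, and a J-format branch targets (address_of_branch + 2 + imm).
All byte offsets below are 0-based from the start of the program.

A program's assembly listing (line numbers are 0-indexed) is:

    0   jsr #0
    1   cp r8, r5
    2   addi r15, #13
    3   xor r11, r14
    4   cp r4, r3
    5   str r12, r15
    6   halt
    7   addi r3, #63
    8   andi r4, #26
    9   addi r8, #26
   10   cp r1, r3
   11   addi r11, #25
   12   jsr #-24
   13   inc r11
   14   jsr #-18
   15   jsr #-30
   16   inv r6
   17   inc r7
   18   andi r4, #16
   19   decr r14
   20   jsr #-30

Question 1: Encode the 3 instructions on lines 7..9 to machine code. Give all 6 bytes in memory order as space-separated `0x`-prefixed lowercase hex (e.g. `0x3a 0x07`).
7. addi fields op=0x2b:6|rd=3:4|imm=63:6 → word acffh → ac ff
8. andi fields op=0x1c:6|rd=4:4|imm=26:6 → word 711ah → 71 1a
9. addi fields op=0x2b:6|rd=8:4|imm=26:6 → word ae1ah → ae 1a

0xac 0xff 0x71 0x1a 0xae 0x1a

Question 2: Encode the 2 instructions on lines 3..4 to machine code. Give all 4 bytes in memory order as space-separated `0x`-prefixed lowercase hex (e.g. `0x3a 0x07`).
0x86 0xf8 0xd1 0x0c

3. xor fields op=0x21:6|rd=11:4|rs=14:4|pad=0:2 → word 86f8h → 86 f8
4. cp fields op=0x34:6|rd=4:4|rs=3:4|pad=0:2 → word d10ch → d1 0c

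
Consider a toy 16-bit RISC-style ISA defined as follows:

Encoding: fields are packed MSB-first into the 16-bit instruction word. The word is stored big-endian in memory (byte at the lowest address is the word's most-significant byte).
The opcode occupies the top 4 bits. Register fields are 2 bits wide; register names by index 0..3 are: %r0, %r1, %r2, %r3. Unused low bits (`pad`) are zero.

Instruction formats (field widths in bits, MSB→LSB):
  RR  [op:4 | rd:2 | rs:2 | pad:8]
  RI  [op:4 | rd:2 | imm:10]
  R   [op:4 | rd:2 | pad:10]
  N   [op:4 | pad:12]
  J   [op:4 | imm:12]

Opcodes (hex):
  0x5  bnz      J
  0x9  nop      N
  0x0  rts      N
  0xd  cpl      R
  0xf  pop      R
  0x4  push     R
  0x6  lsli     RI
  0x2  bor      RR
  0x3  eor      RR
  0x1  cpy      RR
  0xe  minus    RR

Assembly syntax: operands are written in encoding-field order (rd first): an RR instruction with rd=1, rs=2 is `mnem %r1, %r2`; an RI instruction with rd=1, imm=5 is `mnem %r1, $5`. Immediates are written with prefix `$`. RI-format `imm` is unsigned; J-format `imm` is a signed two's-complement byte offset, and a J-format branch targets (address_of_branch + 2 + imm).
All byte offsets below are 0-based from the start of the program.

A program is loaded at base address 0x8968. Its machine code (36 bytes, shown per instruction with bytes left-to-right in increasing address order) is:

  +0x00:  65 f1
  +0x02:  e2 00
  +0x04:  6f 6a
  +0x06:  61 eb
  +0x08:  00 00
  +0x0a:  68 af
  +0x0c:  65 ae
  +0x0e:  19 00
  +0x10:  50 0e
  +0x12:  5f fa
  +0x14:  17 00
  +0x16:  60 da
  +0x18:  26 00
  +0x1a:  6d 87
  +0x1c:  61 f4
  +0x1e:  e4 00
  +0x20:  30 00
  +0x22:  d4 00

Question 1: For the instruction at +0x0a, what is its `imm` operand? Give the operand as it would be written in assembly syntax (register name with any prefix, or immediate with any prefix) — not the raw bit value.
$175

off 0x0a: read 68 af as big → 0x68af
  top 4b → 0x6 → lsli [RI]
  [11:10] rd=2 = %r2
  [9:0] imm=175 = $175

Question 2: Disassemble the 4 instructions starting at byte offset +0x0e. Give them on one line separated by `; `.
cpy %r2, %r1; bnz $14; bnz $-6; cpy %r1, %r3

[0e] 19 00 → 0x1900
  top 4b → 0x1 → cpy [RR]
  rd@[11:10]=0x2 ⇒ %r2
  rs@[9:8]=0x1 ⇒ %r1
[10] 50 0e → 0x500e
  top 4b → 0x5 → bnz [J]
  imm@[11:0]=0xe ⇒ $14
[12] 5f fa → 0x5ffa
  top 4b → 0x5 → bnz [J]
  imm@[11:0]=0xffa (s12→-6) ⇒ $-6
[14] 17 00 → 0x1700
  top 4b → 0x1 → cpy [RR]
  rd@[11:10]=0x1 ⇒ %r1
  rs@[9:8]=0x3 ⇒ %r3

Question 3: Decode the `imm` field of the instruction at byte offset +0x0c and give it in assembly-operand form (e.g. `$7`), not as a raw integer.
$430

[0c] 65 ae → 0x65ae
  top 4b → 0x6 → lsli [RI]
  rd: (w>>10)&0x3=0x1 → %r1
  imm: (w>>0)&0x3ff=0x1ae → $430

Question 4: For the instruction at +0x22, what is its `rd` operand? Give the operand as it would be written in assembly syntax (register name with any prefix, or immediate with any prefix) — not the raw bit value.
+0x22: d4 00 ⇒ word 0xd400 (big)
  opcode bits[15:12]=0xd: cpl/R
  rd: (w>>10)&0x3=0x1 → %r1

%r1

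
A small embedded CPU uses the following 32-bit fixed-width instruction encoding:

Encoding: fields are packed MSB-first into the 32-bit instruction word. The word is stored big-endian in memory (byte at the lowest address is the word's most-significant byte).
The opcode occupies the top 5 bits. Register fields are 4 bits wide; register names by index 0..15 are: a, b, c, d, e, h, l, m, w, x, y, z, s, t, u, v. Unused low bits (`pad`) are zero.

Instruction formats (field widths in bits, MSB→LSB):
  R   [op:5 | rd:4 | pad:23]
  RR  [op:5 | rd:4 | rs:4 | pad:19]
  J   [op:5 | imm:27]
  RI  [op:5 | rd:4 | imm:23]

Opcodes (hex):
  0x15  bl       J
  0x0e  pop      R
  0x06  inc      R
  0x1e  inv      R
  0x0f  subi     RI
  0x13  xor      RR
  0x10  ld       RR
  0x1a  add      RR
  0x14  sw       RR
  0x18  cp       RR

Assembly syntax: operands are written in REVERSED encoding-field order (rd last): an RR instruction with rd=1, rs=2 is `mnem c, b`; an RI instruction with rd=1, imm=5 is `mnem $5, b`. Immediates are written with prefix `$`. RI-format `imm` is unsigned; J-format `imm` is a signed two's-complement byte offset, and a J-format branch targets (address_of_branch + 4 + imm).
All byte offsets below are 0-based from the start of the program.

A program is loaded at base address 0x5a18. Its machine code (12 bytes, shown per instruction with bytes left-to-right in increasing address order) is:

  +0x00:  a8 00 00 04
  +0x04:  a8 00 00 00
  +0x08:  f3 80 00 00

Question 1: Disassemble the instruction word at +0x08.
inv m

off 0x08: read f3 80 00 00 as big → 0xf3800000
  op=0xf3800000>>27=0x1e ⇒ inv (R)
  [26:23] rd=7 = m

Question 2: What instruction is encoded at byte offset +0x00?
bl $4

off 0x00: read a8 00 00 04 as big → 0xa8000004
  op=0xa8000004>>27=0x15 ⇒ bl (J)
  imm@[26:0]=0x4 ⇒ $4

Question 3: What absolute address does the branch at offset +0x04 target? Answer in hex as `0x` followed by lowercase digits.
@+04  big-endian(a8 00 00 00) = 0xa8000000
  top 5b → 0x15 → bl [J]
  imm: (w>>0)&0x7ffffff=0x0 → $0
  target = base 0x5a18 + off 0x04 + 4 + imm 0 = 0x5a20

0x5a20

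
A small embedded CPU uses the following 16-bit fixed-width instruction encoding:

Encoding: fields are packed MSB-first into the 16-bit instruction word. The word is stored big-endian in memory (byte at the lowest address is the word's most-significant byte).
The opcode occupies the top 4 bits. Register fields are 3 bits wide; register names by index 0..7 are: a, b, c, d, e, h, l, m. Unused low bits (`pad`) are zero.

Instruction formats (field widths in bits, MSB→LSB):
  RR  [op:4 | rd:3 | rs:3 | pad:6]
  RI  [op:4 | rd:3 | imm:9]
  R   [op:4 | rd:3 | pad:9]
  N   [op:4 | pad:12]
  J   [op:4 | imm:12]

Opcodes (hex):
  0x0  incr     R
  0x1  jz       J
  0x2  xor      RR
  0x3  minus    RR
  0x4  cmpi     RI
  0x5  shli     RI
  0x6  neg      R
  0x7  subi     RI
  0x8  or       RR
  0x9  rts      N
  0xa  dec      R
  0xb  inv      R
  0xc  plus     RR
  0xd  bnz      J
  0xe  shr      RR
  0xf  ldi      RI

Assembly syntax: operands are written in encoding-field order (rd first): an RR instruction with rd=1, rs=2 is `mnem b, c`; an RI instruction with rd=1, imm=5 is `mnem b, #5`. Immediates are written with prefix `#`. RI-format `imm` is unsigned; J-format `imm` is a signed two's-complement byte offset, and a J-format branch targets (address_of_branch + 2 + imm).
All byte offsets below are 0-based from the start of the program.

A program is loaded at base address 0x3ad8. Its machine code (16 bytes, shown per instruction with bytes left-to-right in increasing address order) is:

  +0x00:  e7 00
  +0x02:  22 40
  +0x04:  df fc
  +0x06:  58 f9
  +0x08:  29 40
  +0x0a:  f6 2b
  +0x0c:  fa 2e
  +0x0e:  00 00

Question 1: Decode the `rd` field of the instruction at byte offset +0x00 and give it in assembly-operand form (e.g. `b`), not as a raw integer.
+0x00: e7 00 ⇒ word 0xe700 (big)
  op=0xe700>>12=0xe ⇒ shr (RR)
  rd@[11:9]=0x3 ⇒ d
  rs@[8:6]=0x4 ⇒ e

d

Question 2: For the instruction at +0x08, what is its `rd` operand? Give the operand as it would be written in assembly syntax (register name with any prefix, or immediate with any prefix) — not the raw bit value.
@+08  big-endian(29 40) = 0x2940
  op=0x2940>>12=0x2 ⇒ xor (RR)
  rd@[11:9]=0x4 ⇒ e
  rs@[8:6]=0x5 ⇒ h

e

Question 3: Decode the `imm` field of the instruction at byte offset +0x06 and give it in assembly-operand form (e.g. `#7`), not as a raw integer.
+0x06: 58 f9 ⇒ word 0x58f9 (big)
  op=0x58f9>>12=0x5 ⇒ shli (RI)
  rd: (w>>9)&0x7=0x4 → e
  imm: (w>>0)&0x1ff=0xf9 → #249

#249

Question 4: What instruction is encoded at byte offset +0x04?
off 0x04: read df fc as big → 0xdffc
  opcode bits[15:12]=0xd: bnz/J
  [11:0] imm=4092 (s12→-4) = #-4

bnz #-4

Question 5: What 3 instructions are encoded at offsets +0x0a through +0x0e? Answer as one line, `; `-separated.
@+0a  big-endian(f6 2b) = 0xf62b
  op=0xf62b>>12=0xf ⇒ ldi (RI)
  rd@[11:9]=0x3 ⇒ d
  imm@[8:0]=0x2b ⇒ #43
@+0c  big-endian(fa 2e) = 0xfa2e
  op=0xfa2e>>12=0xf ⇒ ldi (RI)
  rd@[11:9]=0x5 ⇒ h
  imm@[8:0]=0x2e ⇒ #46
@+0e  big-endian(00 00) = 0x0000
  op=0x0000>>12=0x0 ⇒ incr (R)
  rd@[11:9]=0x0 ⇒ a

ldi d, #43; ldi h, #46; incr a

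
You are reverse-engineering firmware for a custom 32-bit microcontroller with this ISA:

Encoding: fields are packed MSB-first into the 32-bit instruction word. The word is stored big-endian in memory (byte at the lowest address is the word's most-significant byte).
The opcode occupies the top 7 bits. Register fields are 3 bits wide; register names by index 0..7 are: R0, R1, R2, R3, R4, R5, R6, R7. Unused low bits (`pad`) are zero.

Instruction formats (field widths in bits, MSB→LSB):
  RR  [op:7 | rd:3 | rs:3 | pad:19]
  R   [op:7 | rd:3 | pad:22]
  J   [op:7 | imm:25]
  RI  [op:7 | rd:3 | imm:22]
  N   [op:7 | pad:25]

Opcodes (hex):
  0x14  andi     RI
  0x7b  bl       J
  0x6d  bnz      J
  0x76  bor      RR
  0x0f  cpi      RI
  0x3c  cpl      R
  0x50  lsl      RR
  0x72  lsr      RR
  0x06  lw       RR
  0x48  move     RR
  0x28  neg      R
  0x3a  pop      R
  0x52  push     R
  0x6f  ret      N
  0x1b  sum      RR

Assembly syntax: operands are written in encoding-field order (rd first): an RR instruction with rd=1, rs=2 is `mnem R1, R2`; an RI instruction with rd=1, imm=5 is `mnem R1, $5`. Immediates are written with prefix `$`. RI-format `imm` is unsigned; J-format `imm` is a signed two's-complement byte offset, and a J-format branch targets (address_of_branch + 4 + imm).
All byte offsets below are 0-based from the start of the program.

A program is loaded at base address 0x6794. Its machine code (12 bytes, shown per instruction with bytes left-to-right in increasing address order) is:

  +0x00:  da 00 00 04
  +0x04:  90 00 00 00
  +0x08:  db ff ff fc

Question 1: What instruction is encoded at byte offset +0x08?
+0x08: db ff ff fc ⇒ word 0xdbfffffc (big)
  top 7b → 0x6d → bnz [J]
  imm@[24:0]=0x1fffffc (s25→-4) ⇒ $-4

bnz $-4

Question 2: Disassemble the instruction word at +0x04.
move R0, R0

off 0x04: read 90 00 00 00 as big → 0x90000000
  op=0x90000000>>25=0x48 ⇒ move (RR)
  rd: (w>>22)&0x7=0x0 → R0
  rs: (w>>19)&0x7=0x0 → R0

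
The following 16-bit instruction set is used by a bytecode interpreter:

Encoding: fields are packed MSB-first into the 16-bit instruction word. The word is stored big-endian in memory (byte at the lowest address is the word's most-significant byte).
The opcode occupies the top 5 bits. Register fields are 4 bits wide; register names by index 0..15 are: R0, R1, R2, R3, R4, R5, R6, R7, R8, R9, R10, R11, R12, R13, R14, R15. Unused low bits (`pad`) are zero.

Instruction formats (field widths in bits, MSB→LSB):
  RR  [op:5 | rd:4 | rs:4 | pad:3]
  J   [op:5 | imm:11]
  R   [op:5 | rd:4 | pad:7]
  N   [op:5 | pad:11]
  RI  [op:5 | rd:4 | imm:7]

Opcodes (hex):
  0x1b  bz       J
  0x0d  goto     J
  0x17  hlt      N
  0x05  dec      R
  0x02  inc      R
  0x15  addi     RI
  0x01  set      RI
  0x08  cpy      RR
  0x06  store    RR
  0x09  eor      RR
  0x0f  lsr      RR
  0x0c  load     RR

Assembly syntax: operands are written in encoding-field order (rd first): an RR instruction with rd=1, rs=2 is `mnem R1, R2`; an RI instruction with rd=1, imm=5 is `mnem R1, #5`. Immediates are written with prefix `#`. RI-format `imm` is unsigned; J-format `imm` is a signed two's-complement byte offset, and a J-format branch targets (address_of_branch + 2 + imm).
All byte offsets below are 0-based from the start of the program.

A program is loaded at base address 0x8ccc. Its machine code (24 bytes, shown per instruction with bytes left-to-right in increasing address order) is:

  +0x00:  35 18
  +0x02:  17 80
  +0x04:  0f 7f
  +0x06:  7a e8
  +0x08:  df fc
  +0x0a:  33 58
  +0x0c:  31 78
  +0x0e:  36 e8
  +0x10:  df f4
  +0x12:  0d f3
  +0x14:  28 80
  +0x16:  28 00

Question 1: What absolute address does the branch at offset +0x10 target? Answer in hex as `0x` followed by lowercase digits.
0x8cd2

off 0x10: read df f4 as big → 0xdff4
  opcode bits[15:11]=0x1b: bz/J
  imm: (w>>0)&0x7ff=0x7f4 (s11→-12) → #-12
  target = base 0x8ccc + off 0x10 + 2 + imm -12 = 0x8cd2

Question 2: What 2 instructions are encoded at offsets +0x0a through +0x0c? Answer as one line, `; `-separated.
store R6, R11; store R2, R15

+0x0a: 33 58 ⇒ word 0x3358 (big)
  op=0x3358>>11=0x6 ⇒ store (RR)
  rd: (w>>7)&0xf=0x6 → R6
  rs: (w>>3)&0xf=0xb → R11
+0x0c: 31 78 ⇒ word 0x3178 (big)
  op=0x3178>>11=0x6 ⇒ store (RR)
  rd: (w>>7)&0xf=0x2 → R2
  rs: (w>>3)&0xf=0xf → R15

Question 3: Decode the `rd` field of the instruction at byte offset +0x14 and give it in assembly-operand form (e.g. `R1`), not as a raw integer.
R1

off 0x14: read 28 80 as big → 0x2880
  top 5b → 0x5 → dec [R]
  [10:7] rd=1 = R1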